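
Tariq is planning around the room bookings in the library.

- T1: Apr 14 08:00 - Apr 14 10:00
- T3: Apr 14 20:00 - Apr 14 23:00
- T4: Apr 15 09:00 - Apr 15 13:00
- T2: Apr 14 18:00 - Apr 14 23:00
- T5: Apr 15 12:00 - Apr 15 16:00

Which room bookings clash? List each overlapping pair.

T2 & T3, T4 & T5

Sorted by start: T1, T2, T3, T4, T5.
T2 starts after T1 ends — done with T1.
T3 starts before T2 ends → T2 and T3 overlap.
T4 starts after T2 ends — done with T2.
T4 starts after T3 ends — done with T3.
T5 starts before T4 ends → T4 and T5 overlap.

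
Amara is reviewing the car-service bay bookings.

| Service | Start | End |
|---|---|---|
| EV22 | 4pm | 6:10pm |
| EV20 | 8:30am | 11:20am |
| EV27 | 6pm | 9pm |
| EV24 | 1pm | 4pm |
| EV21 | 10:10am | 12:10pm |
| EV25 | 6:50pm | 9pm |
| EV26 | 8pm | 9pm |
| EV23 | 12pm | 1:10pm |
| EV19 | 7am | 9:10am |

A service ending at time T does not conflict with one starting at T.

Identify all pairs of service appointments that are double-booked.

EV19 & EV20, EV20 & EV21, EV21 & EV23, EV22 & EV27, EV23 & EV24, EV25 & EV26, EV25 & EV27, EV26 & EV27

Sorted by start: EV19, EV20, EV21, EV23, EV24, EV22, EV27, EV25, EV26.
EV20 starts before EV19 ends → EV19 and EV20 overlap.
EV21 starts after EV19 ends — done with EV19.
EV21 starts before EV20 ends → EV20 and EV21 overlap.
EV23 starts after EV20 ends — done with EV20.
EV23 starts before EV21 ends → EV21 and EV23 overlap.
EV24 starts after EV21 ends — done with EV21.
EV24 starts before EV23 ends → EV23 and EV24 overlap.
EV22 starts after EV23 ends — done with EV23.
EV22 starts exactly when EV24 ends (back-to-back, no overlap) — done with EV24.
EV27 starts before EV22 ends → EV22 and EV27 overlap.
EV25 starts after EV22 ends — done with EV22.
EV25 starts before EV27 ends → EV27 and EV25 overlap.
EV26 starts before EV27 ends → EV27 and EV26 overlap.
EV26 starts before EV25 ends → EV25 and EV26 overlap.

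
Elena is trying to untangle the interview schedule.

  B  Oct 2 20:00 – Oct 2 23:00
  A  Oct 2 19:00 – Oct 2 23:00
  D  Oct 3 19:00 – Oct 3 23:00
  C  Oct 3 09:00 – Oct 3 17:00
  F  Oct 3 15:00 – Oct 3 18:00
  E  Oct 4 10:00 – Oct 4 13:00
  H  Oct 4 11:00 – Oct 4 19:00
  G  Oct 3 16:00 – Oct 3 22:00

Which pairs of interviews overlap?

Sorted by start: A, B, C, F, G, D, E, H.
B starts before A ends → A and B overlap.
C starts after A ends — done with A.
C starts after B ends — done with B.
F starts before C ends → C and F overlap.
G starts before C ends → C and G overlap.
D starts after C ends — done with C.
G starts before F ends → F and G overlap.
D starts after F ends — done with F.
D starts before G ends → G and D overlap.
E starts after G ends — done with G.
E starts after D ends — done with D.
H starts before E ends → E and H overlap.

A & B, C & F, C & G, D & G, E & H, F & G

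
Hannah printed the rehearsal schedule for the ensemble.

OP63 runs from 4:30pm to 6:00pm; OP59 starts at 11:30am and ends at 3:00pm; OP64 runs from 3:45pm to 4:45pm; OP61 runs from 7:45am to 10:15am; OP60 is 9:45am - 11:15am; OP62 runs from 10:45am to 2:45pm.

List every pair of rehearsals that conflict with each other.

Sorted by start: OP61, OP60, OP62, OP59, OP64, OP63.
OP60 starts before OP61 ends → OP61 and OP60 overlap.
OP62 starts after OP61 ends; OP61 is clear from here.
OP62 starts before OP60 ends → OP60 and OP62 overlap.
OP59 starts after OP60 ends; OP60 is clear from here.
OP59 starts before OP62 ends → OP62 and OP59 overlap.
OP64 starts after OP62 ends; OP62 is clear from here.
OP64 starts after OP59 ends; OP59 is clear from here.
OP63 starts before OP64 ends → OP64 and OP63 overlap.

OP59 & OP62, OP60 & OP61, OP60 & OP62, OP63 & OP64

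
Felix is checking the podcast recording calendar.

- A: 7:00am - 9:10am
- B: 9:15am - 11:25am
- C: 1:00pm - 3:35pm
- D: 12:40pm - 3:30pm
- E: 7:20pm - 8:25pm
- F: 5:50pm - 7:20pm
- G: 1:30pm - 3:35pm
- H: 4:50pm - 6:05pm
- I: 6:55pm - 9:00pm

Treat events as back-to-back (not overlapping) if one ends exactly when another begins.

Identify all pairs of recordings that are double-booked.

C & D, C & G, D & G, E & I, F & H, F & I

Sorted by start: A, B, D, C, G, H, F, I, E.
B starts after A ends — done with A.
D starts after B ends — done with B.
C starts before D ends → D and C overlap.
G starts before D ends → D and G overlap.
H starts after D ends — done with D.
G starts before C ends → C and G overlap.
H starts after C ends — done with C.
H starts after G ends — done with G.
F starts before H ends → H and F overlap.
I starts after H ends — done with H.
I starts before F ends → F and I overlap.
E starts exactly when F ends (back-to-back, no overlap).
E starts before I ends → I and E overlap.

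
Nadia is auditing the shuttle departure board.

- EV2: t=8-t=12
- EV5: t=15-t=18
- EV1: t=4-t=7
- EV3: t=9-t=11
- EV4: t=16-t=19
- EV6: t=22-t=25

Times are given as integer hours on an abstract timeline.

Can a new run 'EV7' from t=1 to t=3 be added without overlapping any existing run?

Yes — the slot is free

EV1: starts t=4 at or after EV7 ends t=3 → clear.
EV2: starts t=8 at or after EV7 ends t=3 → clear.
EV3: starts t=9 at or after EV7 ends t=3 → clear.
EV5: starts t=15 at or after EV7 ends t=3 → clear.
EV4: starts t=16 at or after EV7 ends t=3 → clear.
EV6: starts t=22 at or after EV7 ends t=3 → clear.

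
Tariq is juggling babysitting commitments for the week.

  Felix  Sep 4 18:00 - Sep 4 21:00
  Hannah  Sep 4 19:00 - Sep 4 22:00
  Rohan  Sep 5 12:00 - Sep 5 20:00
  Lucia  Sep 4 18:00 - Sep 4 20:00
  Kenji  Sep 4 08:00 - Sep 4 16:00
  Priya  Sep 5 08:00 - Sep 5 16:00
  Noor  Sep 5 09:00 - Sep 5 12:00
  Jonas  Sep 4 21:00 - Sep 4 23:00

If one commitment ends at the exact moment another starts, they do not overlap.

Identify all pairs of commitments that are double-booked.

Sorted by start: Kenji, Felix, Lucia, Hannah, Jonas, Priya, Noor, Rohan.
Felix starts after Kenji ends — done with Kenji.
Lucia starts before Felix ends → Felix and Lucia overlap.
Hannah starts before Felix ends → Felix and Hannah overlap.
Jonas starts exactly when Felix ends (back-to-back, no overlap) — done with Felix.
Hannah starts before Lucia ends → Lucia and Hannah overlap.
Jonas starts after Lucia ends — done with Lucia.
Jonas starts before Hannah ends → Hannah and Jonas overlap.
Priya starts after Hannah ends — done with Hannah.
Priya starts after Jonas ends — done with Jonas.
Noor starts before Priya ends → Priya and Noor overlap.
Rohan starts before Priya ends → Priya and Rohan overlap.
Rohan starts exactly when Noor ends (back-to-back, no overlap).

Felix & Hannah, Felix & Lucia, Hannah & Jonas, Hannah & Lucia, Noor & Priya, Priya & Rohan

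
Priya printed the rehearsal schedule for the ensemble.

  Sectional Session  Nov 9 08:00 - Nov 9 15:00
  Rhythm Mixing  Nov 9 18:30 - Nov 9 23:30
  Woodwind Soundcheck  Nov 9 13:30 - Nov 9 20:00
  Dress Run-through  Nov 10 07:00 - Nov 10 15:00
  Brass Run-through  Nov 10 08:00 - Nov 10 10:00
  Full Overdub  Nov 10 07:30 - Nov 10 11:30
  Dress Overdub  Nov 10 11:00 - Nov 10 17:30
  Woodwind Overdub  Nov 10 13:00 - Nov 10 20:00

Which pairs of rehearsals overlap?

Two intervals overlap when each starts before the other ends.
Sorted by start: Sectional Session, Woodwind Soundcheck, Rhythm Mixing, Dress Run-through, Full Overdub, Brass Run-through, Dress Overdub, Woodwind Overdub.
Woodwind Soundcheck starts before Sectional Session ends → Sectional Session and Woodwind Soundcheck overlap.
Rhythm Mixing starts after Sectional Session ends, so Sectional Session has no further overlaps.
Rhythm Mixing starts before Woodwind Soundcheck ends → Woodwind Soundcheck and Rhythm Mixing overlap.
Dress Run-through starts after Woodwind Soundcheck ends, so Woodwind Soundcheck has no further overlaps.
Dress Run-through starts after Rhythm Mixing ends, so Rhythm Mixing has no further overlaps.
Full Overdub starts before Dress Run-through ends → Dress Run-through and Full Overdub overlap.
Brass Run-through starts before Dress Run-through ends → Dress Run-through and Brass Run-through overlap.
Dress Overdub starts before Dress Run-through ends → Dress Run-through and Dress Overdub overlap.
Woodwind Overdub starts before Dress Run-through ends → Dress Run-through and Woodwind Overdub overlap.
Brass Run-through starts before Full Overdub ends → Full Overdub and Brass Run-through overlap.
Dress Overdub starts before Full Overdub ends → Full Overdub and Dress Overdub overlap.
Woodwind Overdub starts after Full Overdub ends.
Dress Overdub starts after Brass Run-through ends, so Brass Run-through has no further overlaps.
Woodwind Overdub starts before Dress Overdub ends → Dress Overdub and Woodwind Overdub overlap.

Brass Run-through & Dress Run-through, Brass Run-through & Full Overdub, Dress Overdub & Dress Run-through, Dress Overdub & Full Overdub, Dress Overdub & Woodwind Overdub, Dress Run-through & Full Overdub, Dress Run-through & Woodwind Overdub, Rhythm Mixing & Woodwind Soundcheck, Sectional Session & Woodwind Soundcheck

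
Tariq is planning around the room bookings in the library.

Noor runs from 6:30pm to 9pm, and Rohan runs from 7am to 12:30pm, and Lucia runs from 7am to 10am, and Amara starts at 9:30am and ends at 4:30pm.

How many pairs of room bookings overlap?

Two intervals overlap when each starts before the other ends.
Sorted by start: Lucia, Rohan, Amara, Noor.
Rohan starts before Lucia ends → Lucia and Rohan overlap.
Amara starts before Lucia ends → Lucia and Amara overlap.
Noor starts after Lucia ends.
Amara starts before Rohan ends → Rohan and Amara overlap.
Noor starts after Rohan ends.
Noor starts after Amara ends.
Overlapping pairs: Amara & Lucia, Amara & Rohan, Lucia & Rohan — 3 in total.

3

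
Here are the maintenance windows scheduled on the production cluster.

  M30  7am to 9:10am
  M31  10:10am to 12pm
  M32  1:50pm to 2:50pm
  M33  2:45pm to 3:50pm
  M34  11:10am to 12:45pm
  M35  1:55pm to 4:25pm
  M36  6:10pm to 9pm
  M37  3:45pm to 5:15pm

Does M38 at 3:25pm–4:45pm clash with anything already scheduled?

M30: ends 9:10am at or before M38 starts 3:25pm → clear.
M31: ends 12pm at or before M38 starts 3:25pm → clear.
M34: ends 12:45pm at or before M38 starts 3:25pm → clear.
M32: ends 2:50pm at or before M38 starts 3:25pm → clear.
M35: starts 1:55pm before M38 ends 4:45pm, and ends 4:25pm after M38 starts 3:25pm → overlap.
M33: starts 2:45pm before M38 ends 4:45pm, and ends 3:50pm after M38 starts 3:25pm → overlap.
M37: starts 3:45pm before M38 ends 4:45pm, and ends 5:15pm after M38 starts 3:25pm → overlap.
M36: starts 6:10pm at or after M38 ends 4:45pm → clear.
M38 overlaps M33, M35, M37.

Yes — it overlaps M33, M35, M37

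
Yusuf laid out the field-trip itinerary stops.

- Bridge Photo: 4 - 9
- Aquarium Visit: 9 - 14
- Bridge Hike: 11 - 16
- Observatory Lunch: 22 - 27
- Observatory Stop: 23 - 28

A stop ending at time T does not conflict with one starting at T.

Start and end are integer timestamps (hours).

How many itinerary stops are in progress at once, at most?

2

Walk through starts and ends in time order (an end at T is processed before a start at T):
4 start Bridge Photo → 1
9 end Bridge Photo → 0
9 start Aquarium Visit → 1
11 start Bridge Hike → 2
14 end Aquarium Visit → 1
16 end Bridge Hike → 0
22 start Observatory Lunch → 1
23 start Observatory Stop → 2
27 end Observatory Lunch → 1
28 end Observatory Stop → 0
Peak is 2, at 11 (Aquarium Visit, Bridge Hike).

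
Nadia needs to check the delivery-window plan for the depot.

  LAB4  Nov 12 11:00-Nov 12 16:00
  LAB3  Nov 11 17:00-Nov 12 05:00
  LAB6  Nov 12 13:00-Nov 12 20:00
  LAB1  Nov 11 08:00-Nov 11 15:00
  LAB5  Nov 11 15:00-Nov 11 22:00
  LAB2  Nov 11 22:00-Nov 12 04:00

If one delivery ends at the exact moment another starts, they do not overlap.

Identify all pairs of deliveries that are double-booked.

Sorted by start: LAB1, LAB5, LAB3, LAB2, LAB4, LAB6.
LAB5 starts exactly when LAB1 ends (back-to-back, no overlap), so LAB1 has no further overlaps.
LAB3 starts before LAB5 ends → LAB5 and LAB3 overlap.
LAB2 starts exactly when LAB5 ends (back-to-back, no overlap), so LAB5 has no further overlaps.
LAB2 starts before LAB3 ends → LAB3 and LAB2 overlap.
LAB4 starts after LAB3 ends, so LAB3 has no further overlaps.
LAB4 starts after LAB2 ends, so LAB2 has no further overlaps.
LAB6 starts before LAB4 ends → LAB4 and LAB6 overlap.

LAB2 & LAB3, LAB3 & LAB5, LAB4 & LAB6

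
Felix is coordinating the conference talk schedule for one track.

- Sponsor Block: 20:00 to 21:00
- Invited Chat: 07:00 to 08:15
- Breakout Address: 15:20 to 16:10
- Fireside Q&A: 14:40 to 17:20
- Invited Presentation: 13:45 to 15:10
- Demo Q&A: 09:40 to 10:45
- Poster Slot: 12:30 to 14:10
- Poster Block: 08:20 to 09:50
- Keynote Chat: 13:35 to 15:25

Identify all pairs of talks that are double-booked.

Sorted by start: Invited Chat, Poster Block, Demo Q&A, Poster Slot, Keynote Chat, Invited Presentation, Fireside Q&A, Breakout Address, Sponsor Block.
Poster Block starts after Invited Chat ends — done with Invited Chat.
Demo Q&A starts before Poster Block ends → Poster Block and Demo Q&A overlap.
Poster Slot starts after Poster Block ends — done with Poster Block.
Poster Slot starts after Demo Q&A ends — done with Demo Q&A.
Keynote Chat starts before Poster Slot ends → Poster Slot and Keynote Chat overlap.
Invited Presentation starts before Poster Slot ends → Poster Slot and Invited Presentation overlap.
Fireside Q&A starts after Poster Slot ends — done with Poster Slot.
Invited Presentation starts before Keynote Chat ends → Keynote Chat and Invited Presentation overlap.
Fireside Q&A starts before Keynote Chat ends → Keynote Chat and Fireside Q&A overlap.
Breakout Address starts before Keynote Chat ends → Keynote Chat and Breakout Address overlap.
Sponsor Block starts after Keynote Chat ends.
Fireside Q&A starts before Invited Presentation ends → Invited Presentation and Fireside Q&A overlap.
Breakout Address starts after Invited Presentation ends — done with Invited Presentation.
Breakout Address starts before Fireside Q&A ends → Fireside Q&A and Breakout Address overlap.
Sponsor Block starts after Fireside Q&A ends.
Sponsor Block starts after Breakout Address ends.

Breakout Address & Fireside Q&A, Breakout Address & Keynote Chat, Demo Q&A & Poster Block, Fireside Q&A & Invited Presentation, Fireside Q&A & Keynote Chat, Invited Presentation & Keynote Chat, Invited Presentation & Poster Slot, Keynote Chat & Poster Slot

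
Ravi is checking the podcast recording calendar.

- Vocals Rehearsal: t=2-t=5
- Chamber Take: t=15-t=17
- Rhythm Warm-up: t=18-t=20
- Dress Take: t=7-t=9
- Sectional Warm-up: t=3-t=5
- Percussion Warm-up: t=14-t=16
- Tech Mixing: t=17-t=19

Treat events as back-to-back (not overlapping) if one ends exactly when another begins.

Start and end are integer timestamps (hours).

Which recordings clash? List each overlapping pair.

Chamber Take & Percussion Warm-up, Rhythm Warm-up & Tech Mixing, Sectional Warm-up & Vocals Rehearsal

Sorted by start: Vocals Rehearsal, Sectional Warm-up, Dress Take, Percussion Warm-up, Chamber Take, Tech Mixing, Rhythm Warm-up.
Sectional Warm-up starts before Vocals Rehearsal ends → Vocals Rehearsal and Sectional Warm-up overlap.
Dress Take starts after Vocals Rehearsal ends; Vocals Rehearsal is clear from here.
Dress Take starts after Sectional Warm-up ends; Sectional Warm-up is clear from here.
Percussion Warm-up starts after Dress Take ends; Dress Take is clear from here.
Chamber Take starts before Percussion Warm-up ends → Percussion Warm-up and Chamber Take overlap.
Tech Mixing starts after Percussion Warm-up ends; Percussion Warm-up is clear from here.
Tech Mixing starts exactly when Chamber Take ends (back-to-back, no overlap); Chamber Take is clear from here.
Rhythm Warm-up starts before Tech Mixing ends → Tech Mixing and Rhythm Warm-up overlap.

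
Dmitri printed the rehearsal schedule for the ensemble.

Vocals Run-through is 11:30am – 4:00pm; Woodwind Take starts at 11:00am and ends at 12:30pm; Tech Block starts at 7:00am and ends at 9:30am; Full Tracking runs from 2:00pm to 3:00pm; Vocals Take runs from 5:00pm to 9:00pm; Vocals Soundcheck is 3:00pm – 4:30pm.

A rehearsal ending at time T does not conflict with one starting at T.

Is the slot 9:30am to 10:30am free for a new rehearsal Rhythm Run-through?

Tech Block: ends 9:30am at or before Rhythm Run-through starts 9:30am → clear.
Woodwind Take: starts 11:00am at or after Rhythm Run-through ends 10:30am → clear.
Vocals Run-through: starts 11:30am at or after Rhythm Run-through ends 10:30am → clear.
Full Tracking: starts 2:00pm at or after Rhythm Run-through ends 10:30am → clear.
Vocals Soundcheck: starts 3:00pm at or after Rhythm Run-through ends 10:30am → clear.
Vocals Take: starts 5:00pm at or after Rhythm Run-through ends 10:30am → clear.

Yes — the slot is free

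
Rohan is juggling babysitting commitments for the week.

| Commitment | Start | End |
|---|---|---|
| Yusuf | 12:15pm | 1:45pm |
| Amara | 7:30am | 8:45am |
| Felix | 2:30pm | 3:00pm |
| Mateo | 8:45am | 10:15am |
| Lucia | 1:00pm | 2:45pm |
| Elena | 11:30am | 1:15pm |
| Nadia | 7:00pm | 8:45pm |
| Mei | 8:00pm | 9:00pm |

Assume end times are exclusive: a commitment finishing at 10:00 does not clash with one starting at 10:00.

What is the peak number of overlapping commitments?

3

Sweep the timeline, counting +1 at each start and −1 at each end (ends before starts at a tie):
7:30am start Amara → 1
8:45am end Amara → 0
8:45am start Mateo → 1
10:15am end Mateo → 0
11:30am start Elena → 1
12:15pm start Yusuf → 2
1:00pm start Lucia → 3
1:15pm end Elena → 2
1:45pm end Yusuf → 1
2:30pm start Felix → 2
2:45pm end Lucia → 1
3:00pm end Felix → 0
7:00pm start Nadia → 1
8:00pm start Mei → 2
8:45pm end Nadia → 1
9:00pm end Mei → 0
Peak is 3, at 1:00pm (Elena, Lucia, Yusuf).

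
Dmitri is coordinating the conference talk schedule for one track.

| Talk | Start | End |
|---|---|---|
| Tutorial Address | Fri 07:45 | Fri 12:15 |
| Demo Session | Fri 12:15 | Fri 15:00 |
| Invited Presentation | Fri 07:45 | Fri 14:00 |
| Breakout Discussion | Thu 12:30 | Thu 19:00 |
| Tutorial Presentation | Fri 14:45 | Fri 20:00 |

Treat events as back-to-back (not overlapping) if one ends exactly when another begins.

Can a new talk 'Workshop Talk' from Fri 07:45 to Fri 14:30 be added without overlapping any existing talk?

Breakout Discussion: ends Thu 19:00 at or before Workshop Talk starts Fri 07:45 → clear.
Invited Presentation: starts Fri 07:45 before Workshop Talk ends Fri 14:30, and ends Fri 14:00 after Workshop Talk starts Fri 07:45 → overlap.
Tutorial Address: starts Fri 07:45 before Workshop Talk ends Fri 14:30, and ends Fri 12:15 after Workshop Talk starts Fri 07:45 → overlap.
Demo Session: starts Fri 12:15 before Workshop Talk ends Fri 14:30, and ends Fri 15:00 after Workshop Talk starts Fri 07:45 → overlap.
Tutorial Presentation: starts Fri 14:45 at or after Workshop Talk ends Fri 14:30 → clear.
Workshop Talk overlaps Demo Session, Invited Presentation, Tutorial Address.

No — it overlaps Demo Session, Invited Presentation, Tutorial Address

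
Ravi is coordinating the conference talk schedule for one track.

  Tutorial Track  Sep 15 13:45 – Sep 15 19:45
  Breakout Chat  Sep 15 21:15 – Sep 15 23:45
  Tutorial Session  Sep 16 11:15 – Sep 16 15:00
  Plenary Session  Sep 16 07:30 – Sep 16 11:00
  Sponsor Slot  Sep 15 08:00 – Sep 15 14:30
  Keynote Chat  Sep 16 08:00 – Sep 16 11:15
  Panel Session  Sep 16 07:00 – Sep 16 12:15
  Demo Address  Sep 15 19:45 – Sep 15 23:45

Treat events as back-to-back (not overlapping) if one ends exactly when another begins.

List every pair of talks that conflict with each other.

Breakout Chat & Demo Address, Keynote Chat & Panel Session, Keynote Chat & Plenary Session, Panel Session & Plenary Session, Panel Session & Tutorial Session, Sponsor Slot & Tutorial Track

Two intervals overlap when each starts before the other ends.
Sorted by start: Sponsor Slot, Tutorial Track, Demo Address, Breakout Chat, Panel Session, Plenary Session, Keynote Chat, Tutorial Session.
Tutorial Track starts before Sponsor Slot ends → Sponsor Slot and Tutorial Track overlap.
Demo Address starts after Sponsor Slot ends — done with Sponsor Slot.
Demo Address starts exactly when Tutorial Track ends (back-to-back, no overlap) — done with Tutorial Track.
Breakout Chat starts before Demo Address ends → Demo Address and Breakout Chat overlap.
Panel Session starts after Demo Address ends — done with Demo Address.
Panel Session starts after Breakout Chat ends — done with Breakout Chat.
Plenary Session starts before Panel Session ends → Panel Session and Plenary Session overlap.
Keynote Chat starts before Panel Session ends → Panel Session and Keynote Chat overlap.
Tutorial Session starts before Panel Session ends → Panel Session and Tutorial Session overlap.
Keynote Chat starts before Plenary Session ends → Plenary Session and Keynote Chat overlap.
Tutorial Session starts after Plenary Session ends.
Tutorial Session starts exactly when Keynote Chat ends (back-to-back, no overlap).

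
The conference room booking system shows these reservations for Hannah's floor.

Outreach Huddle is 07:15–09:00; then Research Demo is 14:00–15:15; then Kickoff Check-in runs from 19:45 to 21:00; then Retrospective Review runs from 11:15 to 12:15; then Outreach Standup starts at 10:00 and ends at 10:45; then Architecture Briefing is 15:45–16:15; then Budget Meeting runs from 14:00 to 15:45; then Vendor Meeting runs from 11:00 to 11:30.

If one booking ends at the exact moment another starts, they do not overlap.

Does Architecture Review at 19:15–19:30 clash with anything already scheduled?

Outreach Huddle: ends 09:00 at or before Architecture Review starts 19:15 → clear.
Outreach Standup: ends 10:45 at or before Architecture Review starts 19:15 → clear.
Vendor Meeting: ends 11:30 at or before Architecture Review starts 19:15 → clear.
Retrospective Review: ends 12:15 at or before Architecture Review starts 19:15 → clear.
Budget Meeting: ends 15:45 at or before Architecture Review starts 19:15 → clear.
Research Demo: ends 15:15 at or before Architecture Review starts 19:15 → clear.
Architecture Briefing: ends 16:15 at or before Architecture Review starts 19:15 → clear.
Kickoff Check-in: starts 19:45 at or after Architecture Review ends 19:30 → clear.

No — it doesn't clash with anything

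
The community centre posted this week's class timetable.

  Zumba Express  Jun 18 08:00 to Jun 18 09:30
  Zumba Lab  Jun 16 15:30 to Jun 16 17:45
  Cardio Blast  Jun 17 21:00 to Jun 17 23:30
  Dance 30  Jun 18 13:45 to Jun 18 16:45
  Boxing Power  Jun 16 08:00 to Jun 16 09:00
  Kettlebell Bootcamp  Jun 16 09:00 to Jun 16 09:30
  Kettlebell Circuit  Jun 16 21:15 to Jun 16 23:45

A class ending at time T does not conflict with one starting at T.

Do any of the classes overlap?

No

Sorted by start: Boxing Power, Kettlebell Bootcamp, Zumba Lab, Kettlebell Circuit, Cardio Blast, Zumba Express, Dance 30.
Kettlebell Bootcamp starts exactly when Boxing Power ends (back-to-back, no overlap), so nothing later overlaps Boxing Power either.
Zumba Lab starts after Kettlebell Bootcamp ends, so nothing later overlaps Kettlebell Bootcamp either.
Kettlebell Circuit starts after Zumba Lab ends, so nothing later overlaps Zumba Lab either.
Cardio Blast starts after Kettlebell Circuit ends, so nothing later overlaps Kettlebell Circuit either.
Zumba Express starts after Cardio Blast ends, so nothing later overlaps Cardio Blast either.
Dance 30 starts after Zumba Express ends.
Every pair is clear; the schedule has no overlaps.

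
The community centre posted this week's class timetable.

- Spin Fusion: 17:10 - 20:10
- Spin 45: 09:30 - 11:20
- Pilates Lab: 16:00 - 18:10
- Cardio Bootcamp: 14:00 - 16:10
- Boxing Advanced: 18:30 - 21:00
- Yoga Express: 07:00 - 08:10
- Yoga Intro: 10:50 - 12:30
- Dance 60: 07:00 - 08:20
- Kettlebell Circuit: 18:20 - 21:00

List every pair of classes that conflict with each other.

Sorted by start: Dance 60, Yoga Express, Spin 45, Yoga Intro, Cardio Bootcamp, Pilates Lab, Spin Fusion, Kettlebell Circuit, Boxing Advanced.
Yoga Express starts before Dance 60 ends → Dance 60 and Yoga Express overlap.
Spin 45 starts after Dance 60 ends; Dance 60 is clear from here.
Spin 45 starts after Yoga Express ends; Yoga Express is clear from here.
Yoga Intro starts before Spin 45 ends → Spin 45 and Yoga Intro overlap.
Cardio Bootcamp starts after Spin 45 ends; Spin 45 is clear from here.
Cardio Bootcamp starts after Yoga Intro ends; Yoga Intro is clear from here.
Pilates Lab starts before Cardio Bootcamp ends → Cardio Bootcamp and Pilates Lab overlap.
Spin Fusion starts after Cardio Bootcamp ends; Cardio Bootcamp is clear from here.
Spin Fusion starts before Pilates Lab ends → Pilates Lab and Spin Fusion overlap.
Kettlebell Circuit starts after Pilates Lab ends; Pilates Lab is clear from here.
Kettlebell Circuit starts before Spin Fusion ends → Spin Fusion and Kettlebell Circuit overlap.
Boxing Advanced starts before Spin Fusion ends → Spin Fusion and Boxing Advanced overlap.
Boxing Advanced starts before Kettlebell Circuit ends → Kettlebell Circuit and Boxing Advanced overlap.

Boxing Advanced & Kettlebell Circuit, Boxing Advanced & Spin Fusion, Cardio Bootcamp & Pilates Lab, Dance 60 & Yoga Express, Kettlebell Circuit & Spin Fusion, Pilates Lab & Spin Fusion, Spin 45 & Yoga Intro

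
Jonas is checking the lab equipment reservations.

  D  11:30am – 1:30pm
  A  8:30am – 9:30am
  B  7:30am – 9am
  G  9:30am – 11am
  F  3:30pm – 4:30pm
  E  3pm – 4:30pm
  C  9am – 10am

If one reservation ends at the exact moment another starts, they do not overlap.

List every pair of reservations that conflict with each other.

Sorted by start: B, A, C, G, D, E, F.
A starts before B ends → B and A overlap.
C starts exactly when B ends (back-to-back, no overlap) — done with B.
C starts before A ends → A and C overlap.
G starts exactly when A ends (back-to-back, no overlap) — done with A.
G starts before C ends → C and G overlap.
D starts after C ends — done with C.
D starts after G ends — done with G.
E starts after D ends — done with D.
F starts before E ends → E and F overlap.

A & B, A & C, C & G, E & F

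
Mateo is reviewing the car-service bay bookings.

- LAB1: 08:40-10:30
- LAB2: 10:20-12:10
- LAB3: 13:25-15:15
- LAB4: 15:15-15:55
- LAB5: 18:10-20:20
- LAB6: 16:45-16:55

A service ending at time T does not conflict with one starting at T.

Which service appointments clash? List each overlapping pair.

LAB1 & LAB2

Sorted by start: LAB1, LAB2, LAB3, LAB4, LAB6, LAB5.
LAB2 starts before LAB1 ends → LAB1 and LAB2 overlap.
LAB3 starts after LAB1 ends; LAB1 is clear from here.
LAB3 starts after LAB2 ends; LAB2 is clear from here.
LAB4 starts exactly when LAB3 ends (back-to-back, no overlap); LAB3 is clear from here.
LAB6 starts after LAB4 ends; LAB4 is clear from here.
LAB5 starts after LAB6 ends.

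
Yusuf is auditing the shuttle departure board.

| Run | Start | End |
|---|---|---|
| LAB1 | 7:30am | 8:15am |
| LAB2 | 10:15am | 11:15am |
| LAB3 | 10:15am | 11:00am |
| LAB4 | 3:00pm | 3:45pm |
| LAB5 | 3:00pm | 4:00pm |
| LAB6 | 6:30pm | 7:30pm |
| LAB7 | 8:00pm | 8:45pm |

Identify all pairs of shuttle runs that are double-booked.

LAB2 & LAB3, LAB4 & LAB5

Two intervals overlap when each starts before the other ends.
Sorted by start: LAB1, LAB2, LAB3, LAB4, LAB5, LAB6, LAB7.
LAB2 starts after LAB1 ends — done with LAB1.
LAB3 starts before LAB2 ends → LAB2 and LAB3 overlap.
LAB4 starts after LAB2 ends — done with LAB2.
LAB4 starts after LAB3 ends — done with LAB3.
LAB5 starts before LAB4 ends → LAB4 and LAB5 overlap.
LAB6 starts after LAB4 ends — done with LAB4.
LAB6 starts after LAB5 ends — done with LAB5.
LAB7 starts after LAB6 ends.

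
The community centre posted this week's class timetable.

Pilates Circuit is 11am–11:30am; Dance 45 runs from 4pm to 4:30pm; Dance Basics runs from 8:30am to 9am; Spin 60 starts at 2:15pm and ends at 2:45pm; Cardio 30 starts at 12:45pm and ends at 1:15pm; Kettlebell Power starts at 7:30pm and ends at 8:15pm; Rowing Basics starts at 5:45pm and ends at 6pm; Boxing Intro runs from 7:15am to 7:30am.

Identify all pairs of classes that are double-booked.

no overlapping pairs

Sorted by start: Boxing Intro, Dance Basics, Pilates Circuit, Cardio 30, Spin 60, Dance 45, Rowing Basics, Kettlebell Power.
Dance Basics starts after Boxing Intro ends; Boxing Intro is clear from here.
Pilates Circuit starts after Dance Basics ends; Dance Basics is clear from here.
Cardio 30 starts after Pilates Circuit ends; Pilates Circuit is clear from here.
Spin 60 starts after Cardio 30 ends; Cardio 30 is clear from here.
Dance 45 starts after Spin 60 ends; Spin 60 is clear from here.
Rowing Basics starts after Dance 45 ends; Dance 45 is clear from here.
Kettlebell Power starts after Rowing Basics ends.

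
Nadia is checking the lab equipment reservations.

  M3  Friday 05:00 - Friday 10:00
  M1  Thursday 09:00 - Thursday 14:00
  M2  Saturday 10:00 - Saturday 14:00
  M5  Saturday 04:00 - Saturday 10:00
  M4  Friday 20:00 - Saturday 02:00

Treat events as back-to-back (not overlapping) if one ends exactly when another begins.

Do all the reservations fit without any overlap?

Sorted by start: M1, M3, M4, M5, M2.
M3 starts after M1 ends, so nothing later overlaps M1 either.
M4 starts after M3 ends, so nothing later overlaps M3 either.
M5 starts after M4 ends, so nothing later overlaps M4 either.
M2 starts exactly when M5 ends (back-to-back, no overlap).
Every pair is clear; the schedule has no overlaps.

Yes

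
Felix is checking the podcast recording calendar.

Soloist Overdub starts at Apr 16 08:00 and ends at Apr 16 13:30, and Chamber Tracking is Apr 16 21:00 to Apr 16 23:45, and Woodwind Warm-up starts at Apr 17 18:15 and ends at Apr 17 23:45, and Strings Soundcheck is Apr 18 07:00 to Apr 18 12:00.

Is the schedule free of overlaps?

Yes

Sorted by start: Soloist Overdub, Chamber Tracking, Woodwind Warm-up, Strings Soundcheck.
Chamber Tracking starts after Soloist Overdub ends; Soloist Overdub is clear from here.
Woodwind Warm-up starts after Chamber Tracking ends; Chamber Tracking is clear from here.
Strings Soundcheck starts after Woodwind Warm-up ends.
Every pair is clear; the schedule has no overlaps.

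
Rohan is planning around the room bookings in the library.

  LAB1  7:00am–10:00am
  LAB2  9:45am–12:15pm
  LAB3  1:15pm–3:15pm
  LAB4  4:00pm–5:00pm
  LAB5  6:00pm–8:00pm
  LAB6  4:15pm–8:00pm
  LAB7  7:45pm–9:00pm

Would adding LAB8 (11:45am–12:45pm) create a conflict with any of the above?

Yes — it overlaps LAB2

LAB1: ends 10:00am at or before LAB8 starts 11:45am → clear.
LAB2: starts 9:45am before LAB8 ends 12:45pm, and ends 12:15pm after LAB8 starts 11:45am → overlap.
LAB3: starts 1:15pm at or after LAB8 ends 12:45pm → clear.
LAB4: starts 4:00pm at or after LAB8 ends 12:45pm → clear.
LAB6: starts 4:15pm at or after LAB8 ends 12:45pm → clear.
LAB5: starts 6:00pm at or after LAB8 ends 12:45pm → clear.
LAB7: starts 7:45pm at or after LAB8 ends 12:45pm → clear.
LAB8 overlaps LAB2.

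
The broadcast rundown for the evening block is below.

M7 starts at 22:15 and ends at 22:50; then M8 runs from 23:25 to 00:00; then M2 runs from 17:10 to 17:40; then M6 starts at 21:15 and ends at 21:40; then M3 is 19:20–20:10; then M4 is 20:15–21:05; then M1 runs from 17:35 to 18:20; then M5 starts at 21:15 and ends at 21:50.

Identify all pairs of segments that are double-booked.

Sorted by start: M2, M1, M3, M4, M5, M6, M7, M8.
M1 starts before M2 ends → M2 and M1 overlap.
M3 starts after M2 ends, so nothing later overlaps M2 either.
M3 starts after M1 ends, so nothing later overlaps M1 either.
M4 starts after M3 ends, so nothing later overlaps M3 either.
M5 starts after M4 ends, so nothing later overlaps M4 either.
M6 starts before M5 ends → M5 and M6 overlap.
M7 starts after M5 ends, so nothing later overlaps M5 either.
M7 starts after M6 ends, so nothing later overlaps M6 either.
M8 starts after M7 ends.

M1 & M2, M5 & M6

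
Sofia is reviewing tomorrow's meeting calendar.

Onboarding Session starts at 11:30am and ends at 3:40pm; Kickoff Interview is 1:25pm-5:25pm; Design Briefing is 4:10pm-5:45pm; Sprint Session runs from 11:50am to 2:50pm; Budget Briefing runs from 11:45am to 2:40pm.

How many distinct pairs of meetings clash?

7

Sorted by start: Onboarding Session, Budget Briefing, Sprint Session, Kickoff Interview, Design Briefing.
Budget Briefing starts before Onboarding Session ends → Onboarding Session and Budget Briefing overlap.
Sprint Session starts before Onboarding Session ends → Onboarding Session and Sprint Session overlap.
Kickoff Interview starts before Onboarding Session ends → Onboarding Session and Kickoff Interview overlap.
Design Briefing starts after Onboarding Session ends.
Sprint Session starts before Budget Briefing ends → Budget Briefing and Sprint Session overlap.
Kickoff Interview starts before Budget Briefing ends → Budget Briefing and Kickoff Interview overlap.
Design Briefing starts after Budget Briefing ends.
Kickoff Interview starts before Sprint Session ends → Sprint Session and Kickoff Interview overlap.
Design Briefing starts after Sprint Session ends.
Design Briefing starts before Kickoff Interview ends → Kickoff Interview and Design Briefing overlap.
Overlapping pairs: Budget Briefing & Kickoff Interview, Budget Briefing & Onboarding Session, Budget Briefing & Sprint Session, Design Briefing & Kickoff Interview, Kickoff Interview & Onboarding Session, Kickoff Interview & Sprint Session, Onboarding Session & Sprint Session — 7 in total.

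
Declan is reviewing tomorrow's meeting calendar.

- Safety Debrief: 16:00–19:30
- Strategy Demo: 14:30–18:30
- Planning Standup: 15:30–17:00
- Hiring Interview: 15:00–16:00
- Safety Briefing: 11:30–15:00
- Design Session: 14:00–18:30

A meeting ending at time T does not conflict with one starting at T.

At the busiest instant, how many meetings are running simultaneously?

Sweep the timeline, counting +1 at each start and −1 at each end (ends before starts at a tie):
11:30 start Safety Briefing → 1
14:00 start Design Session → 2
14:30 start Strategy Demo → 3
15:00 end Safety Briefing → 2
15:00 start Hiring Interview → 3
15:30 start Planning Standup → 4
16:00 end Hiring Interview → 3
16:00 start Safety Debrief → 4
17:00 end Planning Standup → 3
18:30 end Design Session → 2
18:30 end Strategy Demo → 1
19:30 end Safety Debrief → 0
Peak is 4, at 15:30 (Design Session, Hiring Interview, Planning Standup, Strategy Demo).

4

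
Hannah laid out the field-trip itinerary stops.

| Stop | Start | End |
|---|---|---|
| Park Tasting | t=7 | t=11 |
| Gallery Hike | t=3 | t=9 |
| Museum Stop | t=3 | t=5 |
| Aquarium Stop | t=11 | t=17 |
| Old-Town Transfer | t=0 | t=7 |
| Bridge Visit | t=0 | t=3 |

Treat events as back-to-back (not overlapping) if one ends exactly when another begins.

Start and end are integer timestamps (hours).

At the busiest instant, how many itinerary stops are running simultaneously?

3

Sweep the timeline, counting +1 at each start and −1 at each end (ends before starts at a tie):
t=0 start Bridge Visit → 1
t=0 start Old-Town Transfer → 2
t=3 end Bridge Visit → 1
t=3 start Gallery Hike → 2
t=3 start Museum Stop → 3
t=5 end Museum Stop → 2
t=7 end Old-Town Transfer → 1
t=7 start Park Tasting → 2
t=9 end Gallery Hike → 1
t=11 end Park Tasting → 0
t=11 start Aquarium Stop → 1
t=17 end Aquarium Stop → 0
Peak is 3, at t=3 (Gallery Hike, Museum Stop, Old-Town Transfer).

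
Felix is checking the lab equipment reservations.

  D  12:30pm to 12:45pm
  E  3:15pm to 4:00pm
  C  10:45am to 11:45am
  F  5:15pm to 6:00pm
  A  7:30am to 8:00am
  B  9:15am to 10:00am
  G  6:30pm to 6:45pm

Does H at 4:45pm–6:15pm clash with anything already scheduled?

A: ends 8:00am at or before H starts 4:45pm → clear.
B: ends 10:00am at or before H starts 4:45pm → clear.
C: ends 11:45am at or before H starts 4:45pm → clear.
D: ends 12:45pm at or before H starts 4:45pm → clear.
E: ends 4:00pm at or before H starts 4:45pm → clear.
F: starts 5:15pm before H ends 6:15pm, and ends 6:00pm after H starts 4:45pm → overlap.
G: starts 6:30pm at or after H ends 6:15pm → clear.
H overlaps F.

Yes — it overlaps F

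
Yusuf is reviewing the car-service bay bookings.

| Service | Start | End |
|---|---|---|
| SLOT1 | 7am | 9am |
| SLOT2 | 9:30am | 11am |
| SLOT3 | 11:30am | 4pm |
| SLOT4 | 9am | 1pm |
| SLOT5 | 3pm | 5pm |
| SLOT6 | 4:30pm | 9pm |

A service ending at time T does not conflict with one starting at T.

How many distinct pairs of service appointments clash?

Check each pair: they overlap iff neither finishes before the other starts.
Sorted by start: SLOT1, SLOT4, SLOT2, SLOT3, SLOT5, SLOT6.
SLOT4 starts exactly when SLOT1 ends (back-to-back, no overlap), so nothing later overlaps SLOT1 either.
SLOT2 starts before SLOT4 ends → SLOT4 and SLOT2 overlap.
SLOT3 starts before SLOT4 ends → SLOT4 and SLOT3 overlap.
SLOT5 starts after SLOT4 ends, so nothing later overlaps SLOT4 either.
SLOT3 starts after SLOT2 ends, so nothing later overlaps SLOT2 either.
SLOT5 starts before SLOT3 ends → SLOT3 and SLOT5 overlap.
SLOT6 starts after SLOT3 ends.
SLOT6 starts before SLOT5 ends → SLOT5 and SLOT6 overlap.
Overlapping pairs: SLOT2 & SLOT4, SLOT3 & SLOT4, SLOT3 & SLOT5, SLOT5 & SLOT6 — 4 in total.

4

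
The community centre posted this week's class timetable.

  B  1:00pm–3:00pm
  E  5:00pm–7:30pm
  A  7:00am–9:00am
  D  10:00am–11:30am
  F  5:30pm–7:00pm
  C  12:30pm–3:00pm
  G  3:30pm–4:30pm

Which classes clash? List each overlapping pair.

B & C, E & F

Sorted by start: A, D, C, B, G, E, F.
D starts after A ends, so nothing later overlaps A either.
C starts after D ends, so nothing later overlaps D either.
B starts before C ends → C and B overlap.
G starts after C ends, so nothing later overlaps C either.
G starts after B ends, so nothing later overlaps B either.
E starts after G ends, so nothing later overlaps G either.
F starts before E ends → E and F overlap.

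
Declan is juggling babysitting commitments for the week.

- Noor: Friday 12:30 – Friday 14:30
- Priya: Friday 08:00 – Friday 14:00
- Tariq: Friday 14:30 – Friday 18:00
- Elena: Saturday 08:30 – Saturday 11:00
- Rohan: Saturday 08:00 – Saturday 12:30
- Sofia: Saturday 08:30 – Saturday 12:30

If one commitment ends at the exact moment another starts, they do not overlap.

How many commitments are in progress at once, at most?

3

Sweep the timeline, counting +1 at each start and −1 at each end (ends before starts at a tie):
Friday 08:00 start Priya → 1
Friday 12:30 start Noor → 2
Friday 14:00 end Priya → 1
Friday 14:30 end Noor → 0
Friday 14:30 start Tariq → 1
Friday 18:00 end Tariq → 0
Saturday 08:00 start Rohan → 1
Saturday 08:30 start Elena → 2
Saturday 08:30 start Sofia → 3
Saturday 11:00 end Elena → 2
Saturday 12:30 end Rohan → 1
Saturday 12:30 end Sofia → 0
Peak is 3, at Saturday 08:30 (Elena, Rohan, Sofia).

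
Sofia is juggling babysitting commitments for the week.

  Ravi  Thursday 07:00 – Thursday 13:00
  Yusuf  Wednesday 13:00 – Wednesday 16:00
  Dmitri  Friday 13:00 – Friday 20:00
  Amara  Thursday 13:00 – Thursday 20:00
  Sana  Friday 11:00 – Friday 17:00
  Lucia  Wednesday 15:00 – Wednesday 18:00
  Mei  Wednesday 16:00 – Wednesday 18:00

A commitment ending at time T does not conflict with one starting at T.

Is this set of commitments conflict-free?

Sorted by start: Yusuf, Lucia, Mei, Ravi, Amara, Sana, Dmitri.
Lucia starts before Yusuf ends → Yusuf and Lucia overlap.
That's a conflict, so the schedule is not conflict-free.

No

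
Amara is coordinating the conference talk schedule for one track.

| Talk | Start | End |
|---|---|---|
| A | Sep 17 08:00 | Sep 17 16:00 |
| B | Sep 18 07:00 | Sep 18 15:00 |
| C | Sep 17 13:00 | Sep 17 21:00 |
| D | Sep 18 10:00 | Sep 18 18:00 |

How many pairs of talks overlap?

2

Sorted by start: A, C, B, D.
C starts before A ends → A and C overlap.
B starts after A ends, so A has no further overlaps.
B starts after C ends, so C has no further overlaps.
D starts before B ends → B and D overlap.
Overlapping pairs: A & C, B & D — 2 in total.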